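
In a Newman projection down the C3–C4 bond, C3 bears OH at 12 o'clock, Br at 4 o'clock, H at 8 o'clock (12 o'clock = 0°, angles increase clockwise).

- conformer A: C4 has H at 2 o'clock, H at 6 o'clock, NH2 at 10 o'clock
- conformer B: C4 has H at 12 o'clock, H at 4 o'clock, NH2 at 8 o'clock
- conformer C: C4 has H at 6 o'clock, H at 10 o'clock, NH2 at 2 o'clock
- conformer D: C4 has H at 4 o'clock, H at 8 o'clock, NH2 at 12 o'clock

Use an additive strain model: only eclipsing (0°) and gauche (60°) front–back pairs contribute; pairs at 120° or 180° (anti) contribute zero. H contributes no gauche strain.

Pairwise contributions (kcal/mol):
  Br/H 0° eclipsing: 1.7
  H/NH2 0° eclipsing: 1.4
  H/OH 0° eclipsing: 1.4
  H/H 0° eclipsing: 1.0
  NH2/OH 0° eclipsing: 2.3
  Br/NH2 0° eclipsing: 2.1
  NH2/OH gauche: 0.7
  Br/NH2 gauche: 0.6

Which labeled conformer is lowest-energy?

A

A is staggered. OH at 0° is gauche with NH2 at 300° (0.7). Total 0.7 kcal/mol.
B is eclipsed. OH at 0° is eclipsed with H at 0° (1.4); Br at 120° is eclipsed with H at 120° (1.7); H at 240° is eclipsed with NH2 at 240° (1.4). Total 4.5 kcal/mol.
C is staggered. OH at 0° is gauche with NH2 at 60° (0.7); Br at 120° is gauche with NH2 at 60° (0.6). Total 1.3 kcal/mol.
D is eclipsed. OH at 0° is eclipsed with NH2 at 0° (2.3); Br at 120° is eclipsed with H at 120° (1.7); H at 240° is eclipsed with H at 240° (1.0). Total 5.0 kcal/mol.
A has the lowest total (0.7 kcal/mol).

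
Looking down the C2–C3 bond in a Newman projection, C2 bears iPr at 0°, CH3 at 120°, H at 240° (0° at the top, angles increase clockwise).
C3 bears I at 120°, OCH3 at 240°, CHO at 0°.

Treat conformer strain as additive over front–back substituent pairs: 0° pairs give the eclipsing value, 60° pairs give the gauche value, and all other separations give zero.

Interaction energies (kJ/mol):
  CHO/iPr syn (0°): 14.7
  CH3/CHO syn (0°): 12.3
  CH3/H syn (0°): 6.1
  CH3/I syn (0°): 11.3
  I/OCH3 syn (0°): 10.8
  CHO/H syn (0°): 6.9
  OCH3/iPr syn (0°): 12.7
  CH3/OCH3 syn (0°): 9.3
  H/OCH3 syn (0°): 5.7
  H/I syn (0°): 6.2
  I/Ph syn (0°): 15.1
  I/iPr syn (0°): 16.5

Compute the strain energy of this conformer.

This conformer (eclipsed): iPr(0°)/CHO(0°) eclipsed 14.7; CH3(120°)/I(120°) eclipsed 11.3; H(240°)/OCH3(240°) eclipsed 5.7 → 31.7 kJ/mol.

31.7 kJ/mol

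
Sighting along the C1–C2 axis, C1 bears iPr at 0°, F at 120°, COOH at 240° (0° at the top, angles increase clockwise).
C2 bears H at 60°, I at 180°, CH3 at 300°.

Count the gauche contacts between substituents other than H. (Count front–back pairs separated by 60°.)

Non-H gauche pairs: iPr(0°)/CH3(300°); F(120°)/I(180°); COOH(240°)/I(180°); COOH(240°)/CH3(300°) — 4 interactions.

4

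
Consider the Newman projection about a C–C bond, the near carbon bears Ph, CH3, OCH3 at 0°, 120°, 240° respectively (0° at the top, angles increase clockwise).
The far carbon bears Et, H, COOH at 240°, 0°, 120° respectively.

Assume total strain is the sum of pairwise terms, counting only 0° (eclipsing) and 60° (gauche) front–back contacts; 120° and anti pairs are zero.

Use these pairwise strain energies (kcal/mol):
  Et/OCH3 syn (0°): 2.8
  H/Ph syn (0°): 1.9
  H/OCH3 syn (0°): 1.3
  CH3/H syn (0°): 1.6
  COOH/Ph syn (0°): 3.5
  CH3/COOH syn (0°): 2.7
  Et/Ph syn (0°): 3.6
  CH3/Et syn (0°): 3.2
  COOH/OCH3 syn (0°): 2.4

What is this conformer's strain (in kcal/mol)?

This conformer (eclipsed): Ph(0°)/H(0°) eclipsed 1.9; CH3(120°)/COOH(120°) eclipsed 2.7; OCH3(240°)/Et(240°) eclipsed 2.8 → 7.4 kcal/mol.

7.4 kcal/mol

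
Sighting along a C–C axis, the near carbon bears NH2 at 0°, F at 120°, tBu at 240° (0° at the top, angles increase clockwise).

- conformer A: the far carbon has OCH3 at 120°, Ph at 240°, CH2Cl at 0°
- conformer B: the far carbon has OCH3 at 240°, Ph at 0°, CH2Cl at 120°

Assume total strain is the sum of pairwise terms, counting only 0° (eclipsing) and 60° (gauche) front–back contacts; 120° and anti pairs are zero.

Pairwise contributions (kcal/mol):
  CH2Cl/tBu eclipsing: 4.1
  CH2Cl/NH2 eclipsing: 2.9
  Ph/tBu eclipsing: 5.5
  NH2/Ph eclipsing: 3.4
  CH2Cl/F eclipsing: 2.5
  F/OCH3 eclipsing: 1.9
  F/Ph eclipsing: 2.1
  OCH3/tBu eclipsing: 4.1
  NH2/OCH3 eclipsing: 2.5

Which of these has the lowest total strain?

A (eclipsed): NH2–CH2Cl eclipsed, F–OCH3 eclipsed, tBu–Ph eclipsed; 2.9 + 1.9 + 5.5 = 10.3 kcal/mol.
B (eclipsed): NH2–Ph eclipsed, F–CH2Cl eclipsed, tBu–OCH3 eclipsed; 3.4 + 2.5 + 4.1 = 10.0 kcal/mol.
B has the lowest total (10.0 kcal/mol).

B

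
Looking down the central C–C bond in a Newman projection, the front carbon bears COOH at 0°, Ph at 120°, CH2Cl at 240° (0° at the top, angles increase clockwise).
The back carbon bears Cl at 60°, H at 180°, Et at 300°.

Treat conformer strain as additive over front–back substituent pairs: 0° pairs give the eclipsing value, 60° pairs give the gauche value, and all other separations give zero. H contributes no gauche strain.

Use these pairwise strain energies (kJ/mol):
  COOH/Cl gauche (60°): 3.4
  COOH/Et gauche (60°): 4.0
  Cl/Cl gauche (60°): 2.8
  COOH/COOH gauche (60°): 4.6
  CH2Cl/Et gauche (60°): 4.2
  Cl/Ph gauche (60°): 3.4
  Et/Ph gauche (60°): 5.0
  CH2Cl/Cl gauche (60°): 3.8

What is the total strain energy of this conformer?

15.0 kJ/mol

This conformer (staggered): COOH–Cl gauche, COOH–Et gauche, Ph–Cl gauche, CH2Cl–Et gauche; 3.4 + 4.0 + 3.4 + 4.2 = 15.0 kJ/mol.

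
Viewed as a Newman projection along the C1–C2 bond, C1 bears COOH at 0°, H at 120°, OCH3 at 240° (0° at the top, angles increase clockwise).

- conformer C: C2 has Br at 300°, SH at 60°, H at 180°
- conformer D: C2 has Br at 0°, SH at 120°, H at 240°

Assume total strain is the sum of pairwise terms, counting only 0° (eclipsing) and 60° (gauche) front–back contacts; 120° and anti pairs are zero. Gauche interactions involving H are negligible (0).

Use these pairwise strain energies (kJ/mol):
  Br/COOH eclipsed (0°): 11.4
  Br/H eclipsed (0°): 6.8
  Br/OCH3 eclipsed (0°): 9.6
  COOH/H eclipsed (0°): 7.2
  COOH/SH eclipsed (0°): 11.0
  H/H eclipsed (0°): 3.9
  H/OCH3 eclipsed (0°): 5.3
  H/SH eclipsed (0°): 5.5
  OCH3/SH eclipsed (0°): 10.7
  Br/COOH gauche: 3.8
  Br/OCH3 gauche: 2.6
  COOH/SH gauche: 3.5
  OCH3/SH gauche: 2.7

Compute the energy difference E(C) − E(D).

C (staggered): COOH–Br gauche, COOH–SH gauche, OCH3–Br gauche; 3.8 + 3.5 + 2.6 = 9.9 kJ/mol.
D (eclipsed): COOH–Br eclipsed, H–SH eclipsed, OCH3–H eclipsed; 11.4 + 5.5 + 5.3 = 22.2 kJ/mol.
E(C) − E(D) = 9.9 − 22.2 = -12.3 kJ/mol.

-12.3 kJ/mol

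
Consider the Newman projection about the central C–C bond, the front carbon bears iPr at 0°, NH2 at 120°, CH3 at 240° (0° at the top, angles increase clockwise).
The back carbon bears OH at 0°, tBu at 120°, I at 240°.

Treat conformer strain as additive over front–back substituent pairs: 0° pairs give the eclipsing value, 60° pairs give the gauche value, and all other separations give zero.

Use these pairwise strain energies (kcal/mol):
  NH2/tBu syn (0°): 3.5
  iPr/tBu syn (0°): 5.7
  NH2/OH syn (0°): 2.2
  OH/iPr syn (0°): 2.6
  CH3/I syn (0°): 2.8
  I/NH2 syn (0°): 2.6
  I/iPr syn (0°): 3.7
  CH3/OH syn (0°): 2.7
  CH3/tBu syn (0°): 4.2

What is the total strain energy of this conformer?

This conformer is eclipsed. iPr at 0° is eclipsed with OH at 0° (2.6); NH2 at 120° is eclipsed with tBu at 120° (3.5); CH3 at 240° is eclipsed with I at 240° (2.8). Total 8.9 kcal/mol.

8.9 kcal/mol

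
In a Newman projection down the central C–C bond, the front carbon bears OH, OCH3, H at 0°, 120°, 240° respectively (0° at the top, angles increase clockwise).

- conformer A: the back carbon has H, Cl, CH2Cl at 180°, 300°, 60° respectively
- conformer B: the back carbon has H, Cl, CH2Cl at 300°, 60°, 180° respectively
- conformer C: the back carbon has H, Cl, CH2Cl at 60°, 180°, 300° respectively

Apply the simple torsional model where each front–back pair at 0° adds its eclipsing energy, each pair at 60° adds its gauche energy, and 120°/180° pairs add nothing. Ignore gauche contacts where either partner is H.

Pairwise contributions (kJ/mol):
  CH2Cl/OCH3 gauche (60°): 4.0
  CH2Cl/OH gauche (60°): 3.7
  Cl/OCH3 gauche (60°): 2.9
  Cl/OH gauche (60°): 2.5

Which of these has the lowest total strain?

A (staggered): OH–Cl gauche, OH–CH2Cl gauche, OCH3–CH2Cl gauche; 2.5 + 3.7 + 4.0 = 10.2 kJ/mol.
B (staggered): OH–Cl gauche, OCH3–Cl gauche, OCH3–CH2Cl gauche; 2.5 + 2.9 + 4.0 = 9.4 kJ/mol.
C (staggered): OH–CH2Cl gauche, OCH3–Cl gauche; 3.7 + 2.9 = 6.6 kJ/mol.
C has the lowest total (6.6 kJ/mol).

C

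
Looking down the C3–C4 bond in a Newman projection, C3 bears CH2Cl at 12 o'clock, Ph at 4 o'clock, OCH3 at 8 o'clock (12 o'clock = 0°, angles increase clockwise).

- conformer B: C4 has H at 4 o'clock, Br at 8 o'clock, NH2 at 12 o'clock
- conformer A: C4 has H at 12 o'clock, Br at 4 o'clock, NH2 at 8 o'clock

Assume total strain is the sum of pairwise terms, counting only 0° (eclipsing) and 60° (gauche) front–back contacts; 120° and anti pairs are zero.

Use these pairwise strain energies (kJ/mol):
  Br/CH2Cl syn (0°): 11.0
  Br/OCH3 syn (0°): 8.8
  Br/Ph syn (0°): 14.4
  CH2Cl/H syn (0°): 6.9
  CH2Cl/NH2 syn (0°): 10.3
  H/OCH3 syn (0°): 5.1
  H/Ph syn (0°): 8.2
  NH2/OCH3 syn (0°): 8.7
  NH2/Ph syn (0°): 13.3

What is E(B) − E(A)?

-2.7 kJ/mol

B is eclipsed. CH2Cl at 0° is eclipsed with NH2 at 0° (10.3); Ph at 120° is eclipsed with H at 120° (8.2); OCH3 at 240° is eclipsed with Br at 240° (8.8). Total 27.3 kJ/mol.
A is eclipsed. CH2Cl at 0° is eclipsed with H at 0° (6.9); Ph at 120° is eclipsed with Br at 120° (14.4); OCH3 at 240° is eclipsed with NH2 at 240° (8.7). Total 30.0 kJ/mol.
E(B) − E(A) = 27.3 − 30.0 = -2.7 kJ/mol.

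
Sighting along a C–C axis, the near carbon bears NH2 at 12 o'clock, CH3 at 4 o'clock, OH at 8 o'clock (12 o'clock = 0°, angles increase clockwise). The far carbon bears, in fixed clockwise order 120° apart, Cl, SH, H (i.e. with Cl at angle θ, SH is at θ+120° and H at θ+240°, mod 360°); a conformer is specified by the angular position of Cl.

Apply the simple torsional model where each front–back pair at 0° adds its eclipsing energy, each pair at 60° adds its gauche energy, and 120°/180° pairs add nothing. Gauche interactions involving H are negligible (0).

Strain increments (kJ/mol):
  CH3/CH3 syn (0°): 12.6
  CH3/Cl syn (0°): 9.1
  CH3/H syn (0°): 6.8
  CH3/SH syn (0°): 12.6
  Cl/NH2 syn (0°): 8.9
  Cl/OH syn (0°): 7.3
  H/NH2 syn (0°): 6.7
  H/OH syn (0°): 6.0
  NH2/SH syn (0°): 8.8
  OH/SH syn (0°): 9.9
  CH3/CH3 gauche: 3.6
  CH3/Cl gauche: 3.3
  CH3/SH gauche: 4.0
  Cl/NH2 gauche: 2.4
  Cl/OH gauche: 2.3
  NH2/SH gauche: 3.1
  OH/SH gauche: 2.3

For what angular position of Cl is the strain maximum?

Cl at 0° is eclipsed. NH2 at 0° is eclipsed with Cl at 0° (8.9); CH3 at 120° is eclipsed with SH at 120° (12.6); OH at 240° is eclipsed with H at 240° (6.0). Total 27.5 kJ/mol.
Cl at 60° is staggered. NH2 at 0° is gauche with Cl at 60° (2.4); CH3 at 120° is gauche with Cl at 60° (3.3); CH3 at 120° is gauche with SH at 180° (4.0); OH at 240° is gauche with SH at 180° (2.3). Total 12.0 kJ/mol.
Cl at 120° is eclipsed. NH2 at 0° is eclipsed with H at 0° (6.7); CH3 at 120° is eclipsed with Cl at 120° (9.1); OH at 240° is eclipsed with SH at 240° (9.9). Total 25.7 kJ/mol.
Cl at 180° is staggered. NH2 at 0° is gauche with SH at 300° (3.1); CH3 at 120° is gauche with Cl at 180° (3.3); OH at 240° is gauche with Cl at 180° (2.3); OH at 240° is gauche with SH at 300° (2.3). Total 11.0 kJ/mol.
Cl at 240° is eclipsed. NH2 at 0° is eclipsed with SH at 0° (8.8); CH3 at 120° is eclipsed with H at 120° (6.8); OH at 240° is eclipsed with Cl at 240° (7.3). Total 22.9 kJ/mol.
Cl at 300° is staggered. NH2 at 0° is gauche with Cl at 300° (2.4); NH2 at 0° is gauche with SH at 60° (3.1); CH3 at 120° is gauche with SH at 60° (4.0); OH at 240° is gauche with Cl at 300° (2.3). Total 11.8 kJ/mol.
The maximum (27.5 kJ/mol) occurs with Cl at 0°.

0°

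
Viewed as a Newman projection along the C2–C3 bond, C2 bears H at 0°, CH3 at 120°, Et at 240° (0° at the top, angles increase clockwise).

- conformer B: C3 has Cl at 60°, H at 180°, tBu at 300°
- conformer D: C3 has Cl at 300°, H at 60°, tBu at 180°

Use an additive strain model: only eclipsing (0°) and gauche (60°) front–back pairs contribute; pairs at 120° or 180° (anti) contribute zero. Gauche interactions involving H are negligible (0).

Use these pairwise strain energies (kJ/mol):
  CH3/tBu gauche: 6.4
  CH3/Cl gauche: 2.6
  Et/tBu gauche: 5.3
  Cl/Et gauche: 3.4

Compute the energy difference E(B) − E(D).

-7.2 kJ/mol

B is staggered. CH3 at 120° is gauche with Cl at 60° (2.6); Et at 240° is gauche with tBu at 300° (5.3). Total 7.9 kJ/mol.
D is staggered. CH3 at 120° is gauche with tBu at 180° (6.4); Et at 240° is gauche with Cl at 300° (3.4); Et at 240° is gauche with tBu at 180° (5.3). Total 15.1 kJ/mol.
E(B) − E(D) = 7.9 − 15.1 = -7.2 kJ/mol.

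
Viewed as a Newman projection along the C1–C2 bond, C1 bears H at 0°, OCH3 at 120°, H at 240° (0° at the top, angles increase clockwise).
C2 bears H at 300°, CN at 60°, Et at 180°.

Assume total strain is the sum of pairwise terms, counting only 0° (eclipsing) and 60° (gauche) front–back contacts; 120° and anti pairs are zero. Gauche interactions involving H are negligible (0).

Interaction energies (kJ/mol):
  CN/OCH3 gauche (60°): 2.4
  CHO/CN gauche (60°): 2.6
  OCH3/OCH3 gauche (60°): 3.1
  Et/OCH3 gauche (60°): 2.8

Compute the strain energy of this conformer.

This conformer is staggered. OCH3 at 120° is gauche with CN at 60° (2.4); OCH3 at 120° is gauche with Et at 180° (2.8). Total 5.2 kJ/mol.

5.2 kJ/mol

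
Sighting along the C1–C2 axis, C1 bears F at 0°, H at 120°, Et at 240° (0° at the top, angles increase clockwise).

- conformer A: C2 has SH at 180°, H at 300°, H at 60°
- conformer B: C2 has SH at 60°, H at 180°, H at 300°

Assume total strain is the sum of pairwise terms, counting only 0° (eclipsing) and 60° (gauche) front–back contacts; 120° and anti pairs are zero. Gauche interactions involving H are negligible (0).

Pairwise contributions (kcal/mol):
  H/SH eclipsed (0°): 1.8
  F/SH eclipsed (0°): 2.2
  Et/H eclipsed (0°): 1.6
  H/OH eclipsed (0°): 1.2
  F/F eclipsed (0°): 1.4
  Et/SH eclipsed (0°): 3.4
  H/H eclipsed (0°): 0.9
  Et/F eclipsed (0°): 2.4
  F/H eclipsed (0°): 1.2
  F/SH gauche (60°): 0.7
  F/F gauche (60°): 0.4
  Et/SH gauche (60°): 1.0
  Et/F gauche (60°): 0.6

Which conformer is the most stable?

A (staggered): Et–SH gauche; 1.0 = 1.0 kcal/mol.
B (staggered): F–SH gauche; 0.7 = 0.7 kcal/mol.
B has the lowest total (0.7 kcal/mol).

B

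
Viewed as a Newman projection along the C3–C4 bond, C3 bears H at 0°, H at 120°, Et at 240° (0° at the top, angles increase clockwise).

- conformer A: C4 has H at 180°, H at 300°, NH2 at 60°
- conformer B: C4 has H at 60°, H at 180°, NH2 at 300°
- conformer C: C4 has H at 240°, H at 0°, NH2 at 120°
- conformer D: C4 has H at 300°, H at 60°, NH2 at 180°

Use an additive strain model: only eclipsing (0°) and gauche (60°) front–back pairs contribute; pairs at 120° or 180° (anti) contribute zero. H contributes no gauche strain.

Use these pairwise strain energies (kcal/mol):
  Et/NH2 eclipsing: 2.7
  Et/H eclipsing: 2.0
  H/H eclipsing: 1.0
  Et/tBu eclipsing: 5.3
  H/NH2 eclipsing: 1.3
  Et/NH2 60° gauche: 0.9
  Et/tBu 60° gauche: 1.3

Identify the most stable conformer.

A (staggered): no non-H gauche contacts → 0.0 kcal/mol.
B (staggered): Et–NH2 gauche; 0.9 = 0.9 kcal/mol.
C (eclipsed): H–H eclipsed, H–NH2 eclipsed, Et–H eclipsed; 1.0 + 1.3 + 2.0 = 4.3 kcal/mol.
D (staggered): Et–NH2 gauche; 0.9 = 0.9 kcal/mol.
A has the lowest total (0.0 kcal/mol).

A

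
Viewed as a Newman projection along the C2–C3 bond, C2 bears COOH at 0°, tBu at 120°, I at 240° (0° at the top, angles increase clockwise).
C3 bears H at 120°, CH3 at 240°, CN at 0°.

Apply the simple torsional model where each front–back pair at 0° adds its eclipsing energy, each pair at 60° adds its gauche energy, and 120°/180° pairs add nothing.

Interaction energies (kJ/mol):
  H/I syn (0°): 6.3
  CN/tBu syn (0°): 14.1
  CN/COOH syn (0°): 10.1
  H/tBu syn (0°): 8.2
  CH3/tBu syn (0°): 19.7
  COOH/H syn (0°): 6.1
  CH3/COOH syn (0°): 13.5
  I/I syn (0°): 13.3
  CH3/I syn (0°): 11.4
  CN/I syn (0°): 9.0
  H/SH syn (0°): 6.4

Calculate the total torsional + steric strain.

This conformer (eclipsed): COOH–CN eclipsed, tBu–H eclipsed, I–CH3 eclipsed; 10.1 + 8.2 + 11.4 = 29.7 kJ/mol.

29.7 kJ/mol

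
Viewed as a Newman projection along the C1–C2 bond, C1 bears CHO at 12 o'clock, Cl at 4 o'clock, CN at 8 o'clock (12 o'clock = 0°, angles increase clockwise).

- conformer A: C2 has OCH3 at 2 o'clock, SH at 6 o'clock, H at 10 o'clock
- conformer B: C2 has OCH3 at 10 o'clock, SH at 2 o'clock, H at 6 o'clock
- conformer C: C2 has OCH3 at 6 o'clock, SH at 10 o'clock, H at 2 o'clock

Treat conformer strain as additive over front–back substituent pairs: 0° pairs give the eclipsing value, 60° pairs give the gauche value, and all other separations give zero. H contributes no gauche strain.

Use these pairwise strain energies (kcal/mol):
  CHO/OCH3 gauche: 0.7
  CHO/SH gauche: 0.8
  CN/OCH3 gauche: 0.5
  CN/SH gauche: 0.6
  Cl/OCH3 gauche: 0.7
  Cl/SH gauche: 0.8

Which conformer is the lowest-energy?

C

A is staggered. CHO at 0° is gauche with OCH3 at 60° (0.7); Cl at 120° is gauche with OCH3 at 60° (0.7); Cl at 120° is gauche with SH at 180° (0.8); CN at 240° is gauche with SH at 180° (0.6). Total 2.8 kcal/mol.
B is staggered. CHO at 0° is gauche with OCH3 at 300° (0.7); CHO at 0° is gauche with SH at 60° (0.8); Cl at 120° is gauche with SH at 60° (0.8); CN at 240° is gauche with OCH3 at 300° (0.5). Total 2.8 kcal/mol.
C is staggered. CHO at 0° is gauche with SH at 300° (0.8); Cl at 120° is gauche with OCH3 at 180° (0.7); CN at 240° is gauche with OCH3 at 180° (0.5); CN at 240° is gauche with SH at 300° (0.6). Total 2.6 kcal/mol.
C has the lowest total (2.6 kcal/mol).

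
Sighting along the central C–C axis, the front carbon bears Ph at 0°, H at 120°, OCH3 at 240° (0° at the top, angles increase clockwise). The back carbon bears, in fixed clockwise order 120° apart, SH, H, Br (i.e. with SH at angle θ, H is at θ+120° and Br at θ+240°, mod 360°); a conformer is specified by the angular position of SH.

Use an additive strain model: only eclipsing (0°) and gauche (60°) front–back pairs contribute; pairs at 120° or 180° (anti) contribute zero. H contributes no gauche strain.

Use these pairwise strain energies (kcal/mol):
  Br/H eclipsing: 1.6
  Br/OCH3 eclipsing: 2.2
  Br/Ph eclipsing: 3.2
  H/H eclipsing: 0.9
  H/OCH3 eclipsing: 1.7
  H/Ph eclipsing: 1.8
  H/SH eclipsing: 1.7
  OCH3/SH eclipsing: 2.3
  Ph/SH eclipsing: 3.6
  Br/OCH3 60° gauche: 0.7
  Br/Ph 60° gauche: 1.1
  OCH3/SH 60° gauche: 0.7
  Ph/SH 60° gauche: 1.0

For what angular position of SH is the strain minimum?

SH at 0° (eclipsed): Ph–SH eclipsed, H–H eclipsed, OCH3–Br eclipsed; 3.6 + 0.9 + 2.2 = 6.7 kcal/mol.
SH at 60° (staggered): Ph–SH gauche, Ph–Br gauche, OCH3–Br gauche; 1.0 + 1.1 + 0.7 = 2.8 kcal/mol.
SH at 120° (eclipsed): Ph–Br eclipsed, H–SH eclipsed, OCH3–H eclipsed; 3.2 + 1.7 + 1.7 = 6.6 kcal/mol.
SH at 180° (staggered): Ph–Br gauche, OCH3–SH gauche; 1.1 + 0.7 = 1.8 kcal/mol.
SH at 240° (eclipsed): Ph–H eclipsed, H–Br eclipsed, OCH3–SH eclipsed; 1.8 + 1.6 + 2.3 = 5.7 kcal/mol.
SH at 300° (staggered): Ph–SH gauche, OCH3–SH gauche, OCH3–Br gauche; 1.0 + 0.7 + 0.7 = 2.4 kcal/mol.
The minimum (1.8 kcal/mol) occurs with SH at 180°.

180°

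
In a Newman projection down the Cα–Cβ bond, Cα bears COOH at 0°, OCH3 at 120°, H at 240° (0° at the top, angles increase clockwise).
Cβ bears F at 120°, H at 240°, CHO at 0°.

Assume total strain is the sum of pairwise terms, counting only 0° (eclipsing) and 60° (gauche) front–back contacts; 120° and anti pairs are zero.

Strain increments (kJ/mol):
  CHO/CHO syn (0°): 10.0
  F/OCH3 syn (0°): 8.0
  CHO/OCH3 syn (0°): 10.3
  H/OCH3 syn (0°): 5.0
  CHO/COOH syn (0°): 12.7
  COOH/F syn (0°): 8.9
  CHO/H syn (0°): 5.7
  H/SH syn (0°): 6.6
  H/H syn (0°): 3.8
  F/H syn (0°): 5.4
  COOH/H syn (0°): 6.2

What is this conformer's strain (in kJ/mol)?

This conformer (eclipsed): COOH(0°)/CHO(0°) eclipsed 12.7; OCH3(120°)/F(120°) eclipsed 8.0; H(240°)/H(240°) eclipsed 3.8 → 24.5 kJ/mol.

24.5 kJ/mol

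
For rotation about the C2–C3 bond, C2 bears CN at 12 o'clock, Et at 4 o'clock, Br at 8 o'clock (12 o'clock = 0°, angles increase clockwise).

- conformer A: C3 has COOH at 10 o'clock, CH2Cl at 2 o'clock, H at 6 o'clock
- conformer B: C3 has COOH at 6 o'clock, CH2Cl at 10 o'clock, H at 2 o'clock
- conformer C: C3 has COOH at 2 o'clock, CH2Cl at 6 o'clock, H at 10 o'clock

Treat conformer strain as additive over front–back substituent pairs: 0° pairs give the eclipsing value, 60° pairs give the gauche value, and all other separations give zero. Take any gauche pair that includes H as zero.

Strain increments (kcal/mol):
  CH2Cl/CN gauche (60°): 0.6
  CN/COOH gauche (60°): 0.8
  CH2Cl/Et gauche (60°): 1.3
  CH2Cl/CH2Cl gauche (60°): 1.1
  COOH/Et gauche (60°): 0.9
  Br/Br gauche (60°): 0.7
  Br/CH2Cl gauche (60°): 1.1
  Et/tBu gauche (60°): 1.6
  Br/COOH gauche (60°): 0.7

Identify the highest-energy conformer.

A (staggered): CN(0°)/COOH(300°) gauche 0.8; CN(0°)/CH2Cl(60°) gauche 0.6; Et(120°)/CH2Cl(60°) gauche 1.3; Br(240°)/COOH(300°) gauche 0.7 → 3.4 kcal/mol.
B (staggered): CN(0°)/CH2Cl(300°) gauche 0.6; Et(120°)/COOH(180°) gauche 0.9; Br(240°)/COOH(180°) gauche 0.7; Br(240°)/CH2Cl(300°) gauche 1.1 → 3.3 kcal/mol.
C (staggered): CN(0°)/COOH(60°) gauche 0.8; Et(120°)/COOH(60°) gauche 0.9; Et(120°)/CH2Cl(180°) gauche 1.3; Br(240°)/CH2Cl(180°) gauche 1.1 → 4.1 kcal/mol.
C has the highest total (4.1 kcal/mol).

C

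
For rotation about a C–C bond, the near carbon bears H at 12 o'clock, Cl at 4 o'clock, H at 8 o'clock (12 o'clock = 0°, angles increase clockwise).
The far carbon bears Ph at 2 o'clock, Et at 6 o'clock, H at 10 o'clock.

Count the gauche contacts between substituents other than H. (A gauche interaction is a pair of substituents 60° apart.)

2

Non-H gauche pairs: Cl(120°)/Ph(60°); Cl(120°)/Et(180°) — 2 interactions.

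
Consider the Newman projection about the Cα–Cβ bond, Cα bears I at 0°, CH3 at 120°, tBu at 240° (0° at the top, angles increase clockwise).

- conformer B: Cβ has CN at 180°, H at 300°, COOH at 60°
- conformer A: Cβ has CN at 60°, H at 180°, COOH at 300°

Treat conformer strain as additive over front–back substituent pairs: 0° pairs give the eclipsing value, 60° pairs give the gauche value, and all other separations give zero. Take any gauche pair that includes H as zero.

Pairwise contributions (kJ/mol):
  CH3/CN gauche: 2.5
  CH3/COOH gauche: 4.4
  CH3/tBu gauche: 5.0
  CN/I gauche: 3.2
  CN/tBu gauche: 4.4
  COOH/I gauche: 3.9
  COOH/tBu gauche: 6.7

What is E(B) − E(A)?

-1.1 kJ/mol

B (staggered): I(0°)/COOH(60°) gauche 3.9; CH3(120°)/CN(180°) gauche 2.5; CH3(120°)/COOH(60°) gauche 4.4; tBu(240°)/CN(180°) gauche 4.4 → 15.2 kJ/mol.
A (staggered): I(0°)/CN(60°) gauche 3.2; I(0°)/COOH(300°) gauche 3.9; CH3(120°)/CN(60°) gauche 2.5; tBu(240°)/COOH(300°) gauche 6.7 → 16.3 kJ/mol.
E(B) − E(A) = 15.2 − 16.3 = -1.1 kJ/mol.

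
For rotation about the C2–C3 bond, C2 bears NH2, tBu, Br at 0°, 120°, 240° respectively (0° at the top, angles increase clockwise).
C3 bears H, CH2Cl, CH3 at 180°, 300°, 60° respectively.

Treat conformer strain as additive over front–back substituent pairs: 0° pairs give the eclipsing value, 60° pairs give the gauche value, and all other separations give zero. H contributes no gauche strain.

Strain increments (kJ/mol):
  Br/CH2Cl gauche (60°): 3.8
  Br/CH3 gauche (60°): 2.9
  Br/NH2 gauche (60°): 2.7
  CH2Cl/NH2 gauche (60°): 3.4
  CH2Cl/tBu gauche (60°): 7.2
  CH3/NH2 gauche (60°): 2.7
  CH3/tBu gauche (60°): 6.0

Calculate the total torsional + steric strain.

This conformer (staggered): NH2–CH2Cl gauche, NH2–CH3 gauche, tBu–CH3 gauche, Br–CH2Cl gauche; 3.4 + 2.7 + 6.0 + 3.8 = 15.9 kJ/mol.

15.9 kJ/mol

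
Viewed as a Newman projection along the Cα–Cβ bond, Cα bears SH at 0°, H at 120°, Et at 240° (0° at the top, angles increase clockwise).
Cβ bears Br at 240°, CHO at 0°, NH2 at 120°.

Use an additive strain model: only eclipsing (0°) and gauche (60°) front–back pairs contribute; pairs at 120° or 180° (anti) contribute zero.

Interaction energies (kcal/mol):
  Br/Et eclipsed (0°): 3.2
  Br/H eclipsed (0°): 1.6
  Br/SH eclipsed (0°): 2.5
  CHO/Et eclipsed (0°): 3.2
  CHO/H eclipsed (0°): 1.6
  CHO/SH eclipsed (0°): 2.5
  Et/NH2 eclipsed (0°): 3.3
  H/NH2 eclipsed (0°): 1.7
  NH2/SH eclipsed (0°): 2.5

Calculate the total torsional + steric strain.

This conformer (eclipsed): SH(0°)/CHO(0°) eclipsed 2.5; H(120°)/NH2(120°) eclipsed 1.7; Et(240°)/Br(240°) eclipsed 3.2 → 7.4 kcal/mol.

7.4 kcal/mol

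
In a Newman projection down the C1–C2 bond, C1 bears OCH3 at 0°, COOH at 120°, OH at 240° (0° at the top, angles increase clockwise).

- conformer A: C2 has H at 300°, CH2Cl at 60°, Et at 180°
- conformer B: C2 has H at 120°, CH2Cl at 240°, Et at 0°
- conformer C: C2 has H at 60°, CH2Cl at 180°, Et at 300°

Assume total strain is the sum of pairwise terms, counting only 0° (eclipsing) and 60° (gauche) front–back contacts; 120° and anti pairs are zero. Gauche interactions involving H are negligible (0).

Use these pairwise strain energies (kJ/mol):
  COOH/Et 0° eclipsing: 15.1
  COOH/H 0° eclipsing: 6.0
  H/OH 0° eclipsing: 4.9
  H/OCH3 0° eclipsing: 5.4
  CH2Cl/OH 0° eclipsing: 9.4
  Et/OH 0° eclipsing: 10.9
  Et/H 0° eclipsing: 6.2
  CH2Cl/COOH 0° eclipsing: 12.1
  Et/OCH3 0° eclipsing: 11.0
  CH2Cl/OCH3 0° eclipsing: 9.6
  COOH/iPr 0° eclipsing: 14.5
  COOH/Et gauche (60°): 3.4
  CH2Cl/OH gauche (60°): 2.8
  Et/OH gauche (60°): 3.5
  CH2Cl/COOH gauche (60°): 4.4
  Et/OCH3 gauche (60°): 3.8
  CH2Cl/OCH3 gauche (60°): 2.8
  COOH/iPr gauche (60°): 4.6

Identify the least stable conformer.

A is staggered. OCH3 at 0° is gauche with CH2Cl at 60° (2.8); COOH at 120° is gauche with CH2Cl at 60° (4.4); COOH at 120° is gauche with Et at 180° (3.4); OH at 240° is gauche with Et at 180° (3.5). Total 14.1 kJ/mol.
B is eclipsed. OCH3 at 0° is eclipsed with Et at 0° (11.0); COOH at 120° is eclipsed with H at 120° (6.0); OH at 240° is eclipsed with CH2Cl at 240° (9.4). Total 26.4 kJ/mol.
C is staggered. OCH3 at 0° is gauche with Et at 300° (3.8); COOH at 120° is gauche with CH2Cl at 180° (4.4); OH at 240° is gauche with CH2Cl at 180° (2.8); OH at 240° is gauche with Et at 300° (3.5). Total 14.5 kJ/mol.
B has the highest total (26.4 kJ/mol).

B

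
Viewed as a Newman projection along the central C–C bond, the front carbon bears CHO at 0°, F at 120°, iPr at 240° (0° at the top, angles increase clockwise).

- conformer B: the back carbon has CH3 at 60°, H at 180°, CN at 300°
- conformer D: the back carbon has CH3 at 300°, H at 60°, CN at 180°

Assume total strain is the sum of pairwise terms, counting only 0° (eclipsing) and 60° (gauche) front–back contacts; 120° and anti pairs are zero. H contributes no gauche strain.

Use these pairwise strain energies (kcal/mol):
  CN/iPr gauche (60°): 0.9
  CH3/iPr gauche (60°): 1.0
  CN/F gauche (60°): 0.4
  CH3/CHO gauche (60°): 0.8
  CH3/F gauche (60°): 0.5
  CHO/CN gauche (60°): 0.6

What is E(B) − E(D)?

B (staggered): CHO(0°)/CH3(60°) gauche 0.8; CHO(0°)/CN(300°) gauche 0.6; F(120°)/CH3(60°) gauche 0.5; iPr(240°)/CN(300°) gauche 0.9 → 2.8 kcal/mol.
D (staggered): CHO(0°)/CH3(300°) gauche 0.8; F(120°)/CN(180°) gauche 0.4; iPr(240°)/CH3(300°) gauche 1.0; iPr(240°)/CN(180°) gauche 0.9 → 3.1 kcal/mol.
E(B) − E(D) = 2.8 − 3.1 = -0.3 kcal/mol.

-0.3 kcal/mol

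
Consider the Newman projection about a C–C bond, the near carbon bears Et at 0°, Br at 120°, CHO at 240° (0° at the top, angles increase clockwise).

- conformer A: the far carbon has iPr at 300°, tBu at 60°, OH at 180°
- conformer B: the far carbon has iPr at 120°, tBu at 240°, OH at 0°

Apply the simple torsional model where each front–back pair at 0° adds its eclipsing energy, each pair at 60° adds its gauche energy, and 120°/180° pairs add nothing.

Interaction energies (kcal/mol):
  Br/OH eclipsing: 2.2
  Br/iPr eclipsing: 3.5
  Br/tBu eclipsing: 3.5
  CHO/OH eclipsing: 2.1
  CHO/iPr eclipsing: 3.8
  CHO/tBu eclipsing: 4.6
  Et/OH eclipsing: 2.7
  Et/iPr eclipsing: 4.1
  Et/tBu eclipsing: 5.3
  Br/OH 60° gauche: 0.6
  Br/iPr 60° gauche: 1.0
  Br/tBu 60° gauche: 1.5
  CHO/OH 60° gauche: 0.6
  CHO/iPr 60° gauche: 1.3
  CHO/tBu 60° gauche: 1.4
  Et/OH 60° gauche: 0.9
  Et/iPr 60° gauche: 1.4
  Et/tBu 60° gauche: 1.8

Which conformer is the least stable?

B

A (staggered): Et–iPr gauche, Et–tBu gauche, Br–tBu gauche, Br–OH gauche, CHO–iPr gauche, CHO–OH gauche; 1.4 + 1.8 + 1.5 + 0.6 + 1.3 + 0.6 = 7.2 kcal/mol.
B (eclipsed): Et–OH eclipsed, Br–iPr eclipsed, CHO–tBu eclipsed; 2.7 + 3.5 + 4.6 = 10.8 kcal/mol.
B has the highest total (10.8 kcal/mol).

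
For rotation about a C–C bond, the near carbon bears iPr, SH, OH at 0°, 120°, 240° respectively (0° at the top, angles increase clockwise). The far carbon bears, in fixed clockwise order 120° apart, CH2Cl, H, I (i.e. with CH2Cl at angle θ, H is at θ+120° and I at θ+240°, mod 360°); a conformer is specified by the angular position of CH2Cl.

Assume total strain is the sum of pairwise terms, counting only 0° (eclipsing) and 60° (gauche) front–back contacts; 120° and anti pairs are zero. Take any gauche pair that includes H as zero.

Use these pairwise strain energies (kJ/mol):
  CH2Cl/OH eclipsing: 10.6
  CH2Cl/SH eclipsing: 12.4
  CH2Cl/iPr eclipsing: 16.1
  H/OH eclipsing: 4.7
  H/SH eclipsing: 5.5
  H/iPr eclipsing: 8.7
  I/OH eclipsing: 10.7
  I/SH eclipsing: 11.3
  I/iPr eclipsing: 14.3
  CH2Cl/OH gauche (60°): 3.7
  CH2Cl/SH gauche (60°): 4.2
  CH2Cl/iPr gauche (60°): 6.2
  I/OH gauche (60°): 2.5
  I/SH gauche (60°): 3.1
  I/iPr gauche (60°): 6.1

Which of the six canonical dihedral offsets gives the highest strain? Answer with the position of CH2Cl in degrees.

0°

CH2Cl at 0° is eclipsed. iPr at 0° is eclipsed with CH2Cl at 0° (16.1); SH at 120° is eclipsed with H at 120° (5.5); OH at 240° is eclipsed with I at 240° (10.7). Total 32.3 kJ/mol.
CH2Cl at 60° is staggered. iPr at 0° is gauche with CH2Cl at 60° (6.2); iPr at 0° is gauche with I at 300° (6.1); SH at 120° is gauche with CH2Cl at 60° (4.2); OH at 240° is gauche with I at 300° (2.5). Total 19.0 kJ/mol.
CH2Cl at 120° is eclipsed. iPr at 0° is eclipsed with I at 0° (14.3); SH at 120° is eclipsed with CH2Cl at 120° (12.4); OH at 240° is eclipsed with H at 240° (4.7). Total 31.4 kJ/mol.
CH2Cl at 180° is staggered. iPr at 0° is gauche with I at 60° (6.1); SH at 120° is gauche with CH2Cl at 180° (4.2); SH at 120° is gauche with I at 60° (3.1); OH at 240° is gauche with CH2Cl at 180° (3.7). Total 17.1 kJ/mol.
CH2Cl at 240° is eclipsed. iPr at 0° is eclipsed with H at 0° (8.7); SH at 120° is eclipsed with I at 120° (11.3); OH at 240° is eclipsed with CH2Cl at 240° (10.6). Total 30.6 kJ/mol.
CH2Cl at 300° is staggered. iPr at 0° is gauche with CH2Cl at 300° (6.2); SH at 120° is gauche with I at 180° (3.1); OH at 240° is gauche with CH2Cl at 300° (3.7); OH at 240° is gauche with I at 180° (2.5). Total 15.5 kJ/mol.
The maximum (32.3 kJ/mol) occurs with CH2Cl at 0°.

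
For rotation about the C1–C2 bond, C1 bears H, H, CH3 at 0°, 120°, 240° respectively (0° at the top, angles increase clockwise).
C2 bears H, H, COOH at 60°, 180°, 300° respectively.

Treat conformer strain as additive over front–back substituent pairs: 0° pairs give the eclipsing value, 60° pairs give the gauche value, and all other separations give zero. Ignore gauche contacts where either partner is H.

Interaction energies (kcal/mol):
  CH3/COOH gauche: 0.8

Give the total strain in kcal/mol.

This conformer (staggered): CH3(240°)/COOH(300°) gauche 0.8 → 0.8 kcal/mol.

0.8 kcal/mol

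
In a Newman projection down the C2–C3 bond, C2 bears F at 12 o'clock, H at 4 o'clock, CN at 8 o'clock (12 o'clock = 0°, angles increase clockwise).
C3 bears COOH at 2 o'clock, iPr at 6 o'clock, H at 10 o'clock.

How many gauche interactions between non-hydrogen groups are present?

2

Non-H gauche pairs: F(0°)/COOH(60°); CN(240°)/iPr(180°) — 2 interactions.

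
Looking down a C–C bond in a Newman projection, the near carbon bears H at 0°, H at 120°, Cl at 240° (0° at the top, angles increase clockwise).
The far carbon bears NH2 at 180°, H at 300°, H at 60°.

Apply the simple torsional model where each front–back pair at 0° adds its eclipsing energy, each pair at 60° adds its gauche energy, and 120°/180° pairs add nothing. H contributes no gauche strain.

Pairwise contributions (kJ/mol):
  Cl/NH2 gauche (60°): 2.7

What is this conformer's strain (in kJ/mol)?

2.7 kJ/mol

This conformer (staggered): Cl(240°)/NH2(180°) gauche 2.7 → 2.7 kJ/mol.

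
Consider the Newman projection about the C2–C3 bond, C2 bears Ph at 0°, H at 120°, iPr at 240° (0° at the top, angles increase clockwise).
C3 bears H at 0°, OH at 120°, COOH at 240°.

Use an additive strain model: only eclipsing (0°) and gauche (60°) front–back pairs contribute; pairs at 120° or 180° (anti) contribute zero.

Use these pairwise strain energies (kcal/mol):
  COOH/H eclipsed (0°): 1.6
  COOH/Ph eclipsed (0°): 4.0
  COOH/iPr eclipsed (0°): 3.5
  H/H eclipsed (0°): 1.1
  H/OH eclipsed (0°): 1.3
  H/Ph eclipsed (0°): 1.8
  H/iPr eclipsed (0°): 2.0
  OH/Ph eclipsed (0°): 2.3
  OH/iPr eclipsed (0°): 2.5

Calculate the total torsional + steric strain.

6.6 kcal/mol

This conformer (eclipsed): Ph–H eclipsed, H–OH eclipsed, iPr–COOH eclipsed; 1.8 + 1.3 + 3.5 = 6.6 kcal/mol.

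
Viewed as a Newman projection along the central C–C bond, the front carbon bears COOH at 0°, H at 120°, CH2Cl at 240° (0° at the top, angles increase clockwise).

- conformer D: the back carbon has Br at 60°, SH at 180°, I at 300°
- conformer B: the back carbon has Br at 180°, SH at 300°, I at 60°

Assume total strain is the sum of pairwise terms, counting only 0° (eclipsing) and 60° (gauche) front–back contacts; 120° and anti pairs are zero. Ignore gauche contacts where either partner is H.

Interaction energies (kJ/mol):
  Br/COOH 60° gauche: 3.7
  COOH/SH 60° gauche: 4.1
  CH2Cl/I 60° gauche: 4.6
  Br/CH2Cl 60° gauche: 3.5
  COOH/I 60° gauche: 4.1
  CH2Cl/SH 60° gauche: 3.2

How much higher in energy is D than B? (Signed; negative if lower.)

+0.7 kJ/mol

D (staggered): COOH(0°)/Br(60°) gauche 3.7; COOH(0°)/I(300°) gauche 4.1; CH2Cl(240°)/SH(180°) gauche 3.2; CH2Cl(240°)/I(300°) gauche 4.6 → 15.6 kJ/mol.
B (staggered): COOH(0°)/SH(300°) gauche 4.1; COOH(0°)/I(60°) gauche 4.1; CH2Cl(240°)/Br(180°) gauche 3.5; CH2Cl(240°)/SH(300°) gauche 3.2 → 14.9 kJ/mol.
E(D) − E(B) = 15.6 − 14.9 = +0.7 kJ/mol.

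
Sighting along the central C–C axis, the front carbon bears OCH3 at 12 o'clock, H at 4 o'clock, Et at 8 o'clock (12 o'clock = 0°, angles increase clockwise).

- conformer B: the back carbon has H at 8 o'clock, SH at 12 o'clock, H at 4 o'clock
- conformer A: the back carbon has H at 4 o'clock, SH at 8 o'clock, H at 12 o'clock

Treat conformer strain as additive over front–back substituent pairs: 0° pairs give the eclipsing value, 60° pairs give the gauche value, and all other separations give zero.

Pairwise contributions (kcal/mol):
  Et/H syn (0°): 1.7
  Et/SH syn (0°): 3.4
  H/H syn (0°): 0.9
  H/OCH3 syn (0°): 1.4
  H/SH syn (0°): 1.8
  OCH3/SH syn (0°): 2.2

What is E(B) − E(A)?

B (eclipsed): OCH3–SH eclipsed, H–H eclipsed, Et–H eclipsed; 2.2 + 0.9 + 1.7 = 4.8 kcal/mol.
A (eclipsed): OCH3–H eclipsed, H–H eclipsed, Et–SH eclipsed; 1.4 + 0.9 + 3.4 = 5.7 kcal/mol.
E(B) − E(A) = 4.8 − 5.7 = -0.9 kcal/mol.

-0.9 kcal/mol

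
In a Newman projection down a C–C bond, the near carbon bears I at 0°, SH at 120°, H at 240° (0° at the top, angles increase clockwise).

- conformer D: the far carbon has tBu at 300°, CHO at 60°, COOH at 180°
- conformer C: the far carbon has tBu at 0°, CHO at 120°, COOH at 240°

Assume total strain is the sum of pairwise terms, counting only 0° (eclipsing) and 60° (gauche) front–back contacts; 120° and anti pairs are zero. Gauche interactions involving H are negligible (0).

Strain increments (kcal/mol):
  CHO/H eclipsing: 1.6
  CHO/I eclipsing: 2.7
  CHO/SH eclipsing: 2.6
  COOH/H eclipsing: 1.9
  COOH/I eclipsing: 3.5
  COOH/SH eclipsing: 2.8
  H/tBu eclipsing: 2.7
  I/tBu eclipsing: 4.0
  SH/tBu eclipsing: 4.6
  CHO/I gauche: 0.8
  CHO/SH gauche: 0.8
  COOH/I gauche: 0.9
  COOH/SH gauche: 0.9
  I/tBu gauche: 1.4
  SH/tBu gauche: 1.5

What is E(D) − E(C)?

D (staggered): I(0°)/tBu(300°) gauche 1.4; I(0°)/CHO(60°) gauche 0.8; SH(120°)/CHO(60°) gauche 0.8; SH(120°)/COOH(180°) gauche 0.9 → 3.9 kcal/mol.
C (eclipsed): I(0°)/tBu(0°) eclipsed 4.0; SH(120°)/CHO(120°) eclipsed 2.6; H(240°)/COOH(240°) eclipsed 1.9 → 8.5 kcal/mol.
E(D) − E(C) = 3.9 − 8.5 = -4.6 kcal/mol.

-4.6 kcal/mol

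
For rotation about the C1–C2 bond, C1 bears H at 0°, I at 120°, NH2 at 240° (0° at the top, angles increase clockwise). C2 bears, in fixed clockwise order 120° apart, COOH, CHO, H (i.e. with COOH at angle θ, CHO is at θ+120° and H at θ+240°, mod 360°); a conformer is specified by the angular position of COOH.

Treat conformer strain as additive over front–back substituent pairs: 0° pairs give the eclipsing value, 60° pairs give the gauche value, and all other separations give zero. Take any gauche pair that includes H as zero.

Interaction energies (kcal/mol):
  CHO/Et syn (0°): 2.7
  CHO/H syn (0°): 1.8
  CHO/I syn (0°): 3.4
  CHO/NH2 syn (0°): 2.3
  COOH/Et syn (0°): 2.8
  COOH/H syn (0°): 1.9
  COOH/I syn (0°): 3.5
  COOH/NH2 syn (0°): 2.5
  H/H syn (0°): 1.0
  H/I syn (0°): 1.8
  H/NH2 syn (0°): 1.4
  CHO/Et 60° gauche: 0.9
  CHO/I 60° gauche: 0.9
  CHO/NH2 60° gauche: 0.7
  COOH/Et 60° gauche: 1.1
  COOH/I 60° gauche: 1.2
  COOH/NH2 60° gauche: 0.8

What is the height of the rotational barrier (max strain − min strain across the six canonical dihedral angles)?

5.1 kcal/mol

COOH at 0° (eclipsed): H(0°)/COOH(0°) eclipsed 1.9; I(120°)/CHO(120°) eclipsed 3.4; NH2(240°)/H(240°) eclipsed 1.4 → 6.7 kcal/mol.
COOH at 60° (staggered): I(120°)/COOH(60°) gauche 1.2; I(120°)/CHO(180°) gauche 0.9; NH2(240°)/CHO(180°) gauche 0.7 → 2.8 kcal/mol.
COOH at 120° (eclipsed): H(0°)/H(0°) eclipsed 1.0; I(120°)/COOH(120°) eclipsed 3.5; NH2(240°)/CHO(240°) eclipsed 2.3 → 6.8 kcal/mol.
COOH at 180° (staggered): I(120°)/COOH(180°) gauche 1.2; NH2(240°)/COOH(180°) gauche 0.8; NH2(240°)/CHO(300°) gauche 0.7 → 2.7 kcal/mol.
COOH at 240° (eclipsed): H(0°)/CHO(0°) eclipsed 1.8; I(120°)/H(120°) eclipsed 1.8; NH2(240°)/COOH(240°) eclipsed 2.5 → 6.1 kcal/mol.
COOH at 300° (staggered): I(120°)/CHO(60°) gauche 0.9; NH2(240°)/COOH(300°) gauche 0.8 → 1.7 kcal/mol.
Max at 120° (6.8 kcal/mol), min at 300° (1.7 kcal/mol); barrier = 5.1 kcal/mol.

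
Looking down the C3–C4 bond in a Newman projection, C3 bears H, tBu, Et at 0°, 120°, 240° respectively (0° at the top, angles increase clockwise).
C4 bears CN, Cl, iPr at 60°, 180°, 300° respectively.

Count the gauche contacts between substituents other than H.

4

Non-H gauche pairs: tBu(120°)/CN(60°); tBu(120°)/Cl(180°); Et(240°)/Cl(180°); Et(240°)/iPr(300°) — 4 interactions.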